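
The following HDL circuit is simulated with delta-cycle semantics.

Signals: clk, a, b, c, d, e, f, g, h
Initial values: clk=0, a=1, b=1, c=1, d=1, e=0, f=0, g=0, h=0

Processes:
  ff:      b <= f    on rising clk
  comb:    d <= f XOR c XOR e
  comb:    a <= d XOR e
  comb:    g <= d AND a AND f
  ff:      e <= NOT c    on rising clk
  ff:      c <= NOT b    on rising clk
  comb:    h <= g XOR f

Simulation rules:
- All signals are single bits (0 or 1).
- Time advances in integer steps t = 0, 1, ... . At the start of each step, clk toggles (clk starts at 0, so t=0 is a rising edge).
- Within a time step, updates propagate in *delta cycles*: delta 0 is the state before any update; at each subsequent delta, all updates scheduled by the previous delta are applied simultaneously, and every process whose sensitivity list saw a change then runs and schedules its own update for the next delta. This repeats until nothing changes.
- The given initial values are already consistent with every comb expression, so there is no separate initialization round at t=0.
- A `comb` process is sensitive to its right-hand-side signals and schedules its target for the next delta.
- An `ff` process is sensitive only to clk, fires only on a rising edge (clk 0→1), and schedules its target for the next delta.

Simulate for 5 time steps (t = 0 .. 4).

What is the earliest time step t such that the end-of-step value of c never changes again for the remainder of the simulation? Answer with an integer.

t0.Δ0 a=1 g=0 e=0 c=1 b=1 d=1 clk=0 h=0 f=0
t0.Δ1 a=1 g=0 e=0 c=1 b=1 d=1 clk=1 h=0 f=0
t0.Δ2 a=1 g=0 e=0 c=0 b=0 d=1 clk=1 h=0 f=0
t0.Δ3 a=1 g=0 e=0 c=0 b=0 d=0 clk=1 h=0 f=0
t0.Δ4 a=0 g=0 e=0 c=0 b=0 d=0 clk=1 h=0 f=0
t1.Δ0 a=0 g=0 e=0 c=0 b=0 d=0 clk=1 h=0 f=0
t1.Δ1 a=0 g=0 e=0 c=0 b=0 d=0 clk=0 h=0 f=0
t2.Δ0 a=0 g=0 e=0 c=0 b=0 d=0 clk=0 h=0 f=0
t2.Δ1 a=0 g=0 e=0 c=0 b=0 d=0 clk=1 h=0 f=0
t2.Δ2 a=0 g=0 e=1 c=1 b=0 d=0 clk=1 h=0 f=0
t2.Δ3 a=1 g=0 e=1 c=1 b=0 d=0 clk=1 h=0 f=0
t3.Δ0 a=1 g=0 e=1 c=1 b=0 d=0 clk=1 h=0 f=0
t3.Δ1 a=1 g=0 e=1 c=1 b=0 d=0 clk=0 h=0 f=0
t4.Δ0 a=1 g=0 e=1 c=1 b=0 d=0 clk=0 h=0 f=0
t4.Δ1 a=1 g=0 e=1 c=1 b=0 d=0 clk=1 h=0 f=0
t4.Δ2 a=1 g=0 e=0 c=1 b=0 d=0 clk=1 h=0 f=0
t4.Δ3 a=0 g=0 e=0 c=1 b=0 d=1 clk=1 h=0 f=0
t4.Δ4 a=1 g=0 e=0 c=1 b=0 d=1 clk=1 h=0 f=0

2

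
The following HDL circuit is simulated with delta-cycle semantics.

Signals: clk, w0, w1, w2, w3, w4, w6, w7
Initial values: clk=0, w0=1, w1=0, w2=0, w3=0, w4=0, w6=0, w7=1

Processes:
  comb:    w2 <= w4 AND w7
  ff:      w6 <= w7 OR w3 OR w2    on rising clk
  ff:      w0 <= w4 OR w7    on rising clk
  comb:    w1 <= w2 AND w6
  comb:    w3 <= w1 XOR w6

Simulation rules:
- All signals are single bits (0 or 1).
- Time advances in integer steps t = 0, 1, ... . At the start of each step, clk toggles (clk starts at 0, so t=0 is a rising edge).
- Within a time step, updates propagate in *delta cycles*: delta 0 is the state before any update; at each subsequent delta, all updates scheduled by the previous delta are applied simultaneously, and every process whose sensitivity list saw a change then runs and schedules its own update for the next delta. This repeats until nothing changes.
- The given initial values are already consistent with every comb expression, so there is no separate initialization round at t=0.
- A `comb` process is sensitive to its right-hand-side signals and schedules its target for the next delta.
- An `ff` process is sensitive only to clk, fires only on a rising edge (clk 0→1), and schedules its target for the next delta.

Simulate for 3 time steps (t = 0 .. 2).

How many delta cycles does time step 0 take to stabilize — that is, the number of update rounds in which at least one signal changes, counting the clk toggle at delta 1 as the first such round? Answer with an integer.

3

[bits: w2,clk,w7,w4,w3,w1,w0,w6]
t=0: Δ0=00100010 Δ1=01100010 Δ2=01100011 Δ3=01101011 | 3Δ
t=1: Δ0=01101011 Δ1=00101011 | 1Δ
t=2: Δ0=00101011 Δ1=01101011 | 1Δ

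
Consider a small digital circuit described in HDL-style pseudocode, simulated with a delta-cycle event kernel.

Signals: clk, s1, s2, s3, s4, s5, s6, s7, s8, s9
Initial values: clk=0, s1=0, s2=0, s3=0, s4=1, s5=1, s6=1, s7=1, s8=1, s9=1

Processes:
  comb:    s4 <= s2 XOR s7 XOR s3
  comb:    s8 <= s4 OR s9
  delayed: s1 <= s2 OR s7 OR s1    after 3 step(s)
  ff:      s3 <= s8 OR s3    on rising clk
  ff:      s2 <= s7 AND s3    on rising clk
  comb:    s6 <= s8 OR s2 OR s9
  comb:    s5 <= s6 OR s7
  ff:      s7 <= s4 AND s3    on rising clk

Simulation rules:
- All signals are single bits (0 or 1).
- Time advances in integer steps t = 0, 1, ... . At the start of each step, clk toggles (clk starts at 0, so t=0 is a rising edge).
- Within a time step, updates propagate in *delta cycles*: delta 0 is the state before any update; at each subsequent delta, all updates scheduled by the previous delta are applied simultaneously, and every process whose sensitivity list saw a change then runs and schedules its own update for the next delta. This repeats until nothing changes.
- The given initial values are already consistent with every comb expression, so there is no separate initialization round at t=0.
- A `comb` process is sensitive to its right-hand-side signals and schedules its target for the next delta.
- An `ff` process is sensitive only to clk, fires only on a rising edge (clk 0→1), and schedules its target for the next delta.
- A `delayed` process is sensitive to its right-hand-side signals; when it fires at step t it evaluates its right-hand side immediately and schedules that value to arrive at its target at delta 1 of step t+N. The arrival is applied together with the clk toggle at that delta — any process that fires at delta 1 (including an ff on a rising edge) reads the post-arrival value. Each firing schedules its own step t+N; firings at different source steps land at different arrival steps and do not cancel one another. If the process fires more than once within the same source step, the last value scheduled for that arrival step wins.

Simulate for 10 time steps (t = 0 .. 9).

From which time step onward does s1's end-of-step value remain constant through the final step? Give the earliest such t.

t=0 Δ0: s6=1 s5=1 s1=0 clk=0 s2=0 s8=1 s3=0 s7=1 s9=1 s4=1
  Δ1: clk:0→1
  Δ2: s3:0→1, s7:1→0
  (2Δ to stable)
t=1 Δ0: s6=1 s5=1 s1=0 clk=1 s2=0 s8=1 s3=1 s7=0 s9=1 s4=1
  Δ1: clk:1→0
  (1Δ to stable)
t=2 Δ0: s6=1 s5=1 s1=0 clk=0 s2=0 s8=1 s3=1 s7=0 s9=1 s4=1
  Δ1: clk:0→1
  Δ2: s7:0→1
  Δ3: s4:1→0
  (3Δ to stable)
t=3 Δ0: s6=1 s5=1 s1=0 clk=1 s2=0 s8=1 s3=1 s7=1 s9=1 s4=0
  Δ1: clk:1→0
  (1Δ to stable)
t=4 Δ0: s6=1 s5=1 s1=0 clk=0 s2=0 s8=1 s3=1 s7=1 s9=1 s4=0
  Δ1: clk:0→1
  Δ2: s2:0→1, s7:1→0
  (2Δ to stable)
t=5 Δ0: s6=1 s5=1 s1=0 clk=1 s2=1 s8=1 s3=1 s7=0 s9=1 s4=0
  Δ1: s1:0→1, clk:1→0
  (1Δ to stable)
t=6 Δ0: s6=1 s5=1 s1=1 clk=0 s2=1 s8=1 s3=1 s7=0 s9=1 s4=0
  Δ1: clk:0→1
  Δ2: s2:1→0
  Δ3: s4:0→1
  (3Δ to stable)
t=7 Δ0: s6=1 s5=1 s1=1 clk=1 s2=0 s8=1 s3=1 s7=0 s9=1 s4=1
  Δ1: clk:1→0
  (1Δ to stable)
t=8 Δ0: s6=1 s5=1 s1=1 clk=0 s2=0 s8=1 s3=1 s7=0 s9=1 s4=1
  Δ1: clk:0→1
  Δ2: s7:0→1
  Δ3: s4:1→0
  (3Δ to stable)
t=9 Δ0: s6=1 s5=1 s1=1 clk=1 s2=0 s8=1 s3=1 s7=1 s9=1 s4=0
  Δ1: clk:1→0
  (1Δ to stable)

5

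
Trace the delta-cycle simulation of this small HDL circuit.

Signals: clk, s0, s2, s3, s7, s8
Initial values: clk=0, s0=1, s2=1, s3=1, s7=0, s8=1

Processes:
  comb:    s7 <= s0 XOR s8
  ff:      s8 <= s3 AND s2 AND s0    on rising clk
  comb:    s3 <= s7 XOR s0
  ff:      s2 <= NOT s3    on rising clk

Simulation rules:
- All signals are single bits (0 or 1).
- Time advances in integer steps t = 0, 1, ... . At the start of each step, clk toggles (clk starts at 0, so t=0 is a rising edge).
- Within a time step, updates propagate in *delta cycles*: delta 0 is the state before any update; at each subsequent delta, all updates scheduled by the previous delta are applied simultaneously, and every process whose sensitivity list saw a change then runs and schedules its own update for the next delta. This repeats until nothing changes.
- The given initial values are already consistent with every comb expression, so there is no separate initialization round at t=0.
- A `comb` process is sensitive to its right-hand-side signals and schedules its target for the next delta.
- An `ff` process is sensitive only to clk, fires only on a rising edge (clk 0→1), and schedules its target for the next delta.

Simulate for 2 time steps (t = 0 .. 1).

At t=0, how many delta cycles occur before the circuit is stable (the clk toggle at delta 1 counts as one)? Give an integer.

2

t=0 Δ0: s2=1 clk=0 s7=0 s8=1 s0=1 s3=1
  Δ1: clk:0→1
  Δ2: s2:1→0
  (2Δ to stable)
t=1 Δ0: s2=0 clk=1 s7=0 s8=1 s0=1 s3=1
  Δ1: clk:1→0
  (1Δ to stable)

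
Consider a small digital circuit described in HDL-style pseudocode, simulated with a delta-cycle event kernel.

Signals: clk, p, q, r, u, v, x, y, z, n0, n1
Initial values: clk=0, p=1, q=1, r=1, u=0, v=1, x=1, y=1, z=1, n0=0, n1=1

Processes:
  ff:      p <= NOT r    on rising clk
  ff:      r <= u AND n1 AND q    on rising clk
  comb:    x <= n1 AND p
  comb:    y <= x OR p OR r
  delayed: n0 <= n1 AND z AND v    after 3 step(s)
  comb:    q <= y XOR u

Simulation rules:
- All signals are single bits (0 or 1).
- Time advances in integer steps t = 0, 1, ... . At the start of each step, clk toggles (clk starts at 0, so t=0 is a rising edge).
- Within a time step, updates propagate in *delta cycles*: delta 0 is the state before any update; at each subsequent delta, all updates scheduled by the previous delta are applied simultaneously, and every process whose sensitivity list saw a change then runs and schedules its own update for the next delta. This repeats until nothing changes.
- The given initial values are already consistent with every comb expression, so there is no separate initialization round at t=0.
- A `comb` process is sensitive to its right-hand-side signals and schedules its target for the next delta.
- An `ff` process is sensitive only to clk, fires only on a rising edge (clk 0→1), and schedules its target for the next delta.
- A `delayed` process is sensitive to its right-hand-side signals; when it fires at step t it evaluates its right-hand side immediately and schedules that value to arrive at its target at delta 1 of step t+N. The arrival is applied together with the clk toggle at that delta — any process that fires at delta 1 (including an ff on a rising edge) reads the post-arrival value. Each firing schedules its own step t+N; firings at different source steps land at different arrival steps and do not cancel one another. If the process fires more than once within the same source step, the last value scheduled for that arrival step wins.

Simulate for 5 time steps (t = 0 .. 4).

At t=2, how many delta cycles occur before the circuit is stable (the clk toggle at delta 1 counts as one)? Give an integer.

t0.Δ0 u=0 v=1 y=1 n1=1 p=1 r=1 clk=0 n0=0 z=1 x=1 q=1
t0.Δ1 u=0 v=1 y=1 n1=1 p=1 r=1 clk=1 n0=0 z=1 x=1 q=1
t0.Δ2 u=0 v=1 y=1 n1=1 p=0 r=0 clk=1 n0=0 z=1 x=1 q=1
t0.Δ3 u=0 v=1 y=1 n1=1 p=0 r=0 clk=1 n0=0 z=1 x=0 q=1
t0.Δ4 u=0 v=1 y=0 n1=1 p=0 r=0 clk=1 n0=0 z=1 x=0 q=1
t0.Δ5 u=0 v=1 y=0 n1=1 p=0 r=0 clk=1 n0=0 z=1 x=0 q=0
t1.Δ0 u=0 v=1 y=0 n1=1 p=0 r=0 clk=1 n0=0 z=1 x=0 q=0
t1.Δ1 u=0 v=1 y=0 n1=1 p=0 r=0 clk=0 n0=0 z=1 x=0 q=0
t2.Δ0 u=0 v=1 y=0 n1=1 p=0 r=0 clk=0 n0=0 z=1 x=0 q=0
t2.Δ1 u=0 v=1 y=0 n1=1 p=0 r=0 clk=1 n0=0 z=1 x=0 q=0
t2.Δ2 u=0 v=1 y=0 n1=1 p=1 r=0 clk=1 n0=0 z=1 x=0 q=0
t2.Δ3 u=0 v=1 y=1 n1=1 p=1 r=0 clk=1 n0=0 z=1 x=1 q=0
t2.Δ4 u=0 v=1 y=1 n1=1 p=1 r=0 clk=1 n0=0 z=1 x=1 q=1
t3.Δ0 u=0 v=1 y=1 n1=1 p=1 r=0 clk=1 n0=0 z=1 x=1 q=1
t3.Δ1 u=0 v=1 y=1 n1=1 p=1 r=0 clk=0 n0=0 z=1 x=1 q=1
t4.Δ0 u=0 v=1 y=1 n1=1 p=1 r=0 clk=0 n0=0 z=1 x=1 q=1
t4.Δ1 u=0 v=1 y=1 n1=1 p=1 r=0 clk=1 n0=0 z=1 x=1 q=1

4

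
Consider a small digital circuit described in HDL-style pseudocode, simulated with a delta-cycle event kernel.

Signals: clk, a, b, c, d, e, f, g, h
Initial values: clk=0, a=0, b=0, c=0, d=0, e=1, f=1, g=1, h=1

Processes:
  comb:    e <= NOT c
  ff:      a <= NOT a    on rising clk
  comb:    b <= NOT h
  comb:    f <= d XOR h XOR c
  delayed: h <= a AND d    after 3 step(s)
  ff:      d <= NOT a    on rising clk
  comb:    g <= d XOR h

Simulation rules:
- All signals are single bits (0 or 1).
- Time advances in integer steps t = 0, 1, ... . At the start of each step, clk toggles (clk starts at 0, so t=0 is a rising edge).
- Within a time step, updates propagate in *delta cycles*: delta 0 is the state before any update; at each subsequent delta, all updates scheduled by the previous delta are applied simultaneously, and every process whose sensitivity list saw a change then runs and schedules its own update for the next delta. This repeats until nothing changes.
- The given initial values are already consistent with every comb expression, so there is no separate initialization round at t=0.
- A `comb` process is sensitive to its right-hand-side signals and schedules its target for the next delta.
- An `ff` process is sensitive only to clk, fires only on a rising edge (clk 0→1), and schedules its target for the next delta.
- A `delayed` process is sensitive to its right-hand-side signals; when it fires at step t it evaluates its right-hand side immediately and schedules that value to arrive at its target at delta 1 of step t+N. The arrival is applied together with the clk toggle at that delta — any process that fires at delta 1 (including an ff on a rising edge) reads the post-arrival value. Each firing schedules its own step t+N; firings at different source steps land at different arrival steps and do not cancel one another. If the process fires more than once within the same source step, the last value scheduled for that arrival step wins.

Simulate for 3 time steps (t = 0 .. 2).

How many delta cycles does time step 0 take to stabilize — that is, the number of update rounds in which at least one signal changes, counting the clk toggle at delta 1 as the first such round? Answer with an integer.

3

t=0 Δ0: clk=0 f=1 c=0 e=1 d=0 a=0 b=0 g=1 h=1
  Δ1: clk:0→1
  Δ2: d:0→1, a:0→1
  Δ3: f:1→0, g:1→0
  (3Δ to stable)
t=1 Δ0: clk=1 f=0 c=0 e=1 d=1 a=1 b=0 g=0 h=1
  Δ1: clk:1→0
  (1Δ to stable)
t=2 Δ0: clk=0 f=0 c=0 e=1 d=1 a=1 b=0 g=0 h=1
  Δ1: clk:0→1
  Δ2: d:1→0, a:1→0
  Δ3: f:0→1, g:0→1
  (3Δ to stable)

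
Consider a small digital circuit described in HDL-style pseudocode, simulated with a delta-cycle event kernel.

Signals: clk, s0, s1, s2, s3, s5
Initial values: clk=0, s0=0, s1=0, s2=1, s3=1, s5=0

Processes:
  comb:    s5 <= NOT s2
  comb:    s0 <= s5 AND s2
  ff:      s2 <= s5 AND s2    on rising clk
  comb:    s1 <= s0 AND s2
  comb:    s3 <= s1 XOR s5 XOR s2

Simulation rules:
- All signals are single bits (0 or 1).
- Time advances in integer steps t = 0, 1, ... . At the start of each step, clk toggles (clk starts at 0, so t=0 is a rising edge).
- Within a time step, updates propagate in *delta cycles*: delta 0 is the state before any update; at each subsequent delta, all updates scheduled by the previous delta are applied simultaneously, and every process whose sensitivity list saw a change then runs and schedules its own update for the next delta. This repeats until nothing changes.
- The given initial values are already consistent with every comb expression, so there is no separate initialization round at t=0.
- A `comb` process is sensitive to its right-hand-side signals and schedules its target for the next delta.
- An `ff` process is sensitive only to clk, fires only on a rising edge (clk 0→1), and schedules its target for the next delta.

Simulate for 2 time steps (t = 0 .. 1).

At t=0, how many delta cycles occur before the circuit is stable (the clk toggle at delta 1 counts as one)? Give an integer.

4

t=0 Δ0: s3=1 s5=0 s1=0 clk=0 s2=1 s0=0
  Δ1: clk:0→1
  Δ2: s2:1→0
  Δ3: s3:1→0, s5:0→1
  Δ4: s3:0→1
  (4Δ to stable)
t=1 Δ0: s3=1 s5=1 s1=0 clk=1 s2=0 s0=0
  Δ1: clk:1→0
  (1Δ to stable)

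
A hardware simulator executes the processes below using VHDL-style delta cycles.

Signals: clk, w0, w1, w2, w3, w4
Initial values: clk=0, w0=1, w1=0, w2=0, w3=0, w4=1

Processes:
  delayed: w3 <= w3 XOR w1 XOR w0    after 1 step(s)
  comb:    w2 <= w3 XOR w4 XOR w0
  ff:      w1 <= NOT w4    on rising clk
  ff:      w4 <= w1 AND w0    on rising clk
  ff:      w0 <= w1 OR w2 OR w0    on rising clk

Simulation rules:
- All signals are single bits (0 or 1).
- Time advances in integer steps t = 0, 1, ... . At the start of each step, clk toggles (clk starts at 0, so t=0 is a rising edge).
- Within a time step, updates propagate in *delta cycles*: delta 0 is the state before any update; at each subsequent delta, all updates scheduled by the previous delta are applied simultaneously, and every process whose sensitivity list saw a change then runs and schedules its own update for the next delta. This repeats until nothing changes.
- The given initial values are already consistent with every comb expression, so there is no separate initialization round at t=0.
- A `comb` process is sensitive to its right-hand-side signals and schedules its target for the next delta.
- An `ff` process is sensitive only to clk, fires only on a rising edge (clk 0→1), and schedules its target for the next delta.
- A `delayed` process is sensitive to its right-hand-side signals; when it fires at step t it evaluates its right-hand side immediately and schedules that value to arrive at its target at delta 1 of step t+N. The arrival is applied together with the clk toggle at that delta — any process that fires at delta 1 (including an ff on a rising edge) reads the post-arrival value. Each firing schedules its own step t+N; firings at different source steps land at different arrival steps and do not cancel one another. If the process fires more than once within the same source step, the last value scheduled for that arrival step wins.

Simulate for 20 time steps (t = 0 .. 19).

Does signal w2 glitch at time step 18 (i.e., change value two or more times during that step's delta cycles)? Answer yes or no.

no

t=0 Δ0: w0=1 w1=0 w3=0 w2=0 clk=0 w4=1
  Δ1: clk:0→1
  Δ2: w4:1→0
  Δ3: w2:0→1
  (3Δ to stable)
t=1 Δ0: w0=1 w1=0 w3=0 w2=1 clk=1 w4=0
  Δ1: clk:1→0
  (1Δ to stable)
t=2 Δ0: w0=1 w1=0 w3=0 w2=1 clk=0 w4=0
  Δ1: clk:0→1
  Δ2: w1:0→1
  (2Δ to stable)
t=3 Δ0: w0=1 w1=1 w3=0 w2=1 clk=1 w4=0
  Δ1: clk:1→0
  (1Δ to stable)
t=4 Δ0: w0=1 w1=1 w3=0 w2=1 clk=0 w4=0
  Δ1: clk:0→1
  Δ2: w4:0→1
  Δ3: w2:1→0
  (3Δ to stable)
t=5 Δ0: w0=1 w1=1 w3=0 w2=0 clk=1 w4=1
  Δ1: clk:1→0
  (1Δ to stable)
t=6 Δ0: w0=1 w1=1 w3=0 w2=0 clk=0 w4=1
  Δ1: clk:0→1
  Δ2: w1:1→0
  (2Δ to stable)
t=7 Δ0: w0=1 w1=0 w3=0 w2=0 clk=1 w4=1
  Δ1: w3:0→1, clk:1→0
  Δ2: w2:0→1
  (2Δ to stable)
t=8 Δ0: w0=1 w1=0 w3=1 w2=1 clk=0 w4=1
  Δ1: w3:1→0, clk:0→1
  Δ2: w2:1→0, w4:1→0
  Δ3: w2:0→1
  (3Δ to stable)
t=9 Δ0: w0=1 w1=0 w3=0 w2=1 clk=1 w4=0
  Δ1: w3:0→1, clk:1→0
  Δ2: w2:1→0
  (2Δ to stable)
t=10 Δ0: w0=1 w1=0 w3=1 w2=0 clk=0 w4=0
  Δ1: w3:1→0, clk:0→1
  Δ2: w1:0→1, w2:0→1
  (2Δ to stable)
t=11 Δ0: w0=1 w1=1 w3=0 w2=1 clk=1 w4=0
  Δ1: clk:1→0
  (1Δ to stable)
t=12 Δ0: w0=1 w1=1 w3=0 w2=1 clk=0 w4=0
  Δ1: clk:0→1
  Δ2: w4:0→1
  Δ3: w2:1→0
  (3Δ to stable)
t=13 Δ0: w0=1 w1=1 w3=0 w2=0 clk=1 w4=1
  Δ1: clk:1→0
  (1Δ to stable)
t=14 Δ0: w0=1 w1=1 w3=0 w2=0 clk=0 w4=1
  Δ1: clk:0→1
  Δ2: w1:1→0
  (2Δ to stable)
t=15 Δ0: w0=1 w1=0 w3=0 w2=0 clk=1 w4=1
  Δ1: w3:0→1, clk:1→0
  Δ2: w2:0→1
  (2Δ to stable)
t=16 Δ0: w0=1 w1=0 w3=1 w2=1 clk=0 w4=1
  Δ1: w3:1→0, clk:0→1
  Δ2: w2:1→0, w4:1→0
  Δ3: w2:0→1
  (3Δ to stable)
t=17 Δ0: w0=1 w1=0 w3=0 w2=1 clk=1 w4=0
  Δ1: w3:0→1, clk:1→0
  Δ2: w2:1→0
  (2Δ to stable)
t=18 Δ0: w0=1 w1=0 w3=1 w2=0 clk=0 w4=0
  Δ1: w3:1→0, clk:0→1
  Δ2: w1:0→1, w2:0→1
  (2Δ to stable)
t=19 Δ0: w0=1 w1=1 w3=0 w2=1 clk=1 w4=0
  Δ1: clk:1→0
  (1Δ to stable)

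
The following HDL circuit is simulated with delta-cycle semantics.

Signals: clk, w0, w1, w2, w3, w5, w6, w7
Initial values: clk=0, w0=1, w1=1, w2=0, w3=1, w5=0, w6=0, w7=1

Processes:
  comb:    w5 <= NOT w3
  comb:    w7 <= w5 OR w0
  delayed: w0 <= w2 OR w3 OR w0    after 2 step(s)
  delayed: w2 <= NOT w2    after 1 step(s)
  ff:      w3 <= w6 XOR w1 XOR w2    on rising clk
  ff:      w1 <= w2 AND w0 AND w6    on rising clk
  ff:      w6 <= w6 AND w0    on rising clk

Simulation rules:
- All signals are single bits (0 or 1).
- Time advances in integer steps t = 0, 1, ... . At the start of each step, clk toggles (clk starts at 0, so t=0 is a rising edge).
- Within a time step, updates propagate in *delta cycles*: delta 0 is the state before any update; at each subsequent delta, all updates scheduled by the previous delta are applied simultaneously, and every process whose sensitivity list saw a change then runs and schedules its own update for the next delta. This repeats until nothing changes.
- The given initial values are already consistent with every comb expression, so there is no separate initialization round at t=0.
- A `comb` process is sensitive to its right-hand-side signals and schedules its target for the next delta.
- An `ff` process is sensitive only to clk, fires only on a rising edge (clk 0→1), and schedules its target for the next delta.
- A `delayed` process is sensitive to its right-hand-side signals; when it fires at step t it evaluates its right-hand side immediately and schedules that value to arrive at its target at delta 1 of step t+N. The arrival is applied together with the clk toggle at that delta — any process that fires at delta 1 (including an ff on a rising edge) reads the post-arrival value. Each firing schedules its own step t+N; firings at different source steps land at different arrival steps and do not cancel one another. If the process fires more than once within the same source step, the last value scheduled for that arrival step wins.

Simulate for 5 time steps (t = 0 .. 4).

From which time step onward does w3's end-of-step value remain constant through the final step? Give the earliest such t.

t=0 Δ0: w2=0 w1=1 w0=1 w3=1 w5=0 w6=0 clk=0 w7=1
  Δ1: clk:0→1
  Δ2: w1:1→0
  (2Δ to stable)
t=1 Δ0: w2=0 w1=0 w0=1 w3=1 w5=0 w6=0 clk=1 w7=1
  Δ1: clk:1→0
  (1Δ to stable)
t=2 Δ0: w2=0 w1=0 w0=1 w3=1 w5=0 w6=0 clk=0 w7=1
  Δ1: clk:0→1
  Δ2: w3:1→0
  Δ3: w5:0→1
  (3Δ to stable)
t=3 Δ0: w2=0 w1=0 w0=1 w3=0 w5=1 w6=0 clk=1 w7=1
  Δ1: clk:1→0
  (1Δ to stable)
t=4 Δ0: w2=0 w1=0 w0=1 w3=0 w5=1 w6=0 clk=0 w7=1
  Δ1: clk:0→1
  (1Δ to stable)

2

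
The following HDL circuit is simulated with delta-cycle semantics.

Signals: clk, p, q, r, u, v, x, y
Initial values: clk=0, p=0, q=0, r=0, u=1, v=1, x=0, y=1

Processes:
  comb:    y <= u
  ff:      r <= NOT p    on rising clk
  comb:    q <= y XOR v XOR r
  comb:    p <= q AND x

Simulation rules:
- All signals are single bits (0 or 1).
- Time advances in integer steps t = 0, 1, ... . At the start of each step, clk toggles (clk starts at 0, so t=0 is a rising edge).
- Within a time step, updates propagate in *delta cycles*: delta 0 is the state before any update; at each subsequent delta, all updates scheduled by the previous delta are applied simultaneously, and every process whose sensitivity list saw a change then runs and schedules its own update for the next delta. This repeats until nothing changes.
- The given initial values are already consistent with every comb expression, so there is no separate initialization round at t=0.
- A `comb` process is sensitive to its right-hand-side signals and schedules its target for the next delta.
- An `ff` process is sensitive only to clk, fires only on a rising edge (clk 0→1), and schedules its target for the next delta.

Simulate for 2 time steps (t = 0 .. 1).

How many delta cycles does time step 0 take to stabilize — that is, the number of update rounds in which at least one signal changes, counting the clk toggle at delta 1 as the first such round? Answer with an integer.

t=0 Δ0: v=1 y=1 p=0 u=1 q=0 x=0 r=0 clk=0
  Δ1: clk:0→1
  Δ2: r:0→1
  Δ3: q:0→1
  (3Δ to stable)
t=1 Δ0: v=1 y=1 p=0 u=1 q=1 x=0 r=1 clk=1
  Δ1: clk:1→0
  (1Δ to stable)

3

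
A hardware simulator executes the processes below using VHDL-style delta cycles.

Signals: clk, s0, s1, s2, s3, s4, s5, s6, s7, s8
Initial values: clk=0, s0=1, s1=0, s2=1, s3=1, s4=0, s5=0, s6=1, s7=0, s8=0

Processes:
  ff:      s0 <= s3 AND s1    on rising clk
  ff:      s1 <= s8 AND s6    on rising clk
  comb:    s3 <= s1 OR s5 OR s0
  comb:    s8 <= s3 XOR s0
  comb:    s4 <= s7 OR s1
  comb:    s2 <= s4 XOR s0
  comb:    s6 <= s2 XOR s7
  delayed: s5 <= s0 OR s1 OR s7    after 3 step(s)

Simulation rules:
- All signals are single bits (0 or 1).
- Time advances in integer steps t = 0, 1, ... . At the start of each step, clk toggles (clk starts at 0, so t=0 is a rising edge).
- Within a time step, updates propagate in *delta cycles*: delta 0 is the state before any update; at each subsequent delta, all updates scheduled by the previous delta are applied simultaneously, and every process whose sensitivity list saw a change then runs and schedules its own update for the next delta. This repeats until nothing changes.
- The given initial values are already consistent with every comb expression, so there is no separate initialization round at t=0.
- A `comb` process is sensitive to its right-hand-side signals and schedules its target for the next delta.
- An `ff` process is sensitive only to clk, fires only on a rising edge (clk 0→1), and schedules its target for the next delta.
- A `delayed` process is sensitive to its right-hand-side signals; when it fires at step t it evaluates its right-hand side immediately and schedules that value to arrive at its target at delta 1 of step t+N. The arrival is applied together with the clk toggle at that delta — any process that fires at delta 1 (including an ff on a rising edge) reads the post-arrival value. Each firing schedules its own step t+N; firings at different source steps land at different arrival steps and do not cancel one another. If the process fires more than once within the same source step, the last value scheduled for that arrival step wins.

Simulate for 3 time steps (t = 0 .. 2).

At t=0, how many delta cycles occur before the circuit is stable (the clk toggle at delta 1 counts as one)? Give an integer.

t=0 Δ0: s3=1 s8=0 clk=0 s6=1 s1=0 s0=1 s4=0 s2=1 s5=0 s7=0
  Δ1: clk:0→1
  Δ2: s0:1→0
  Δ3: s3:1→0, s8:0→1, s2:1→0
  Δ4: s8:1→0, s6:1→0
  (4Δ to stable)
t=1 Δ0: s3=0 s8=0 clk=1 s6=0 s1=0 s0=0 s4=0 s2=0 s5=0 s7=0
  Δ1: clk:1→0
  (1Δ to stable)
t=2 Δ0: s3=0 s8=0 clk=0 s6=0 s1=0 s0=0 s4=0 s2=0 s5=0 s7=0
  Δ1: clk:0→1
  (1Δ to stable)

4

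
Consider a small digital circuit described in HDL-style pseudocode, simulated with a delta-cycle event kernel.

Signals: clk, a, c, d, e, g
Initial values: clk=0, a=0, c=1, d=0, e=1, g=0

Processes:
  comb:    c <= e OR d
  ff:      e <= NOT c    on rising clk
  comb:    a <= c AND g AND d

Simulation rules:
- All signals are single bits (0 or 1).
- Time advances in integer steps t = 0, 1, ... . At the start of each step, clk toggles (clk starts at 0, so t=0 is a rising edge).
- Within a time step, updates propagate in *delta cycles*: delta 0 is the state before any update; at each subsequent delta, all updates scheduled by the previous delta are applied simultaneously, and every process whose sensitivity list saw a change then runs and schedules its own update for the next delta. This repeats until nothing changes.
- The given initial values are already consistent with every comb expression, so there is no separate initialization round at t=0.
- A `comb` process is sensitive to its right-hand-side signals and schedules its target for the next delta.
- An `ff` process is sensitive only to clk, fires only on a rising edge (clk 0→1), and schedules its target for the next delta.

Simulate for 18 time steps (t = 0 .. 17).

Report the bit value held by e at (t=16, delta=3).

t=0 Δ0: c=1 d=0 a=0 g=0 e=1 clk=0
  Δ1: clk:0→1
  Δ2: e:1→0
  Δ3: c:1→0
  (3Δ to stable)
t=1 Δ0: c=0 d=0 a=0 g=0 e=0 clk=1
  Δ1: clk:1→0
  (1Δ to stable)
t=2 Δ0: c=0 d=0 a=0 g=0 e=0 clk=0
  Δ1: clk:0→1
  Δ2: e:0→1
  Δ3: c:0→1
  (3Δ to stable)
t=3 Δ0: c=1 d=0 a=0 g=0 e=1 clk=1
  Δ1: clk:1→0
  (1Δ to stable)
t=4 Δ0: c=1 d=0 a=0 g=0 e=1 clk=0
  Δ1: clk:0→1
  Δ2: e:1→0
  Δ3: c:1→0
  (3Δ to stable)
t=5 Δ0: c=0 d=0 a=0 g=0 e=0 clk=1
  Δ1: clk:1→0
  (1Δ to stable)
t=6 Δ0: c=0 d=0 a=0 g=0 e=0 clk=0
  Δ1: clk:0→1
  Δ2: e:0→1
  Δ3: c:0→1
  (3Δ to stable)
t=7 Δ0: c=1 d=0 a=0 g=0 e=1 clk=1
  Δ1: clk:1→0
  (1Δ to stable)
t=8 Δ0: c=1 d=0 a=0 g=0 e=1 clk=0
  Δ1: clk:0→1
  Δ2: e:1→0
  Δ3: c:1→0
  (3Δ to stable)
t=9 Δ0: c=0 d=0 a=0 g=0 e=0 clk=1
  Δ1: clk:1→0
  (1Δ to stable)
t=10 Δ0: c=0 d=0 a=0 g=0 e=0 clk=0
  Δ1: clk:0→1
  Δ2: e:0→1
  Δ3: c:0→1
  (3Δ to stable)
t=11 Δ0: c=1 d=0 a=0 g=0 e=1 clk=1
  Δ1: clk:1→0
  (1Δ to stable)
t=12 Δ0: c=1 d=0 a=0 g=0 e=1 clk=0
  Δ1: clk:0→1
  Δ2: e:1→0
  Δ3: c:1→0
  (3Δ to stable)
t=13 Δ0: c=0 d=0 a=0 g=0 e=0 clk=1
  Δ1: clk:1→0
  (1Δ to stable)
t=14 Δ0: c=0 d=0 a=0 g=0 e=0 clk=0
  Δ1: clk:0→1
  Δ2: e:0→1
  Δ3: c:0→1
  (3Δ to stable)
t=15 Δ0: c=1 d=0 a=0 g=0 e=1 clk=1
  Δ1: clk:1→0
  (1Δ to stable)
t=16 Δ0: c=1 d=0 a=0 g=0 e=1 clk=0
  Δ1: clk:0→1
  Δ2: e:1→0
  Δ3: c:1→0
  (3Δ to stable)
t=17 Δ0: c=0 d=0 a=0 g=0 e=0 clk=1
  Δ1: clk:1→0
  (1Δ to stable)

0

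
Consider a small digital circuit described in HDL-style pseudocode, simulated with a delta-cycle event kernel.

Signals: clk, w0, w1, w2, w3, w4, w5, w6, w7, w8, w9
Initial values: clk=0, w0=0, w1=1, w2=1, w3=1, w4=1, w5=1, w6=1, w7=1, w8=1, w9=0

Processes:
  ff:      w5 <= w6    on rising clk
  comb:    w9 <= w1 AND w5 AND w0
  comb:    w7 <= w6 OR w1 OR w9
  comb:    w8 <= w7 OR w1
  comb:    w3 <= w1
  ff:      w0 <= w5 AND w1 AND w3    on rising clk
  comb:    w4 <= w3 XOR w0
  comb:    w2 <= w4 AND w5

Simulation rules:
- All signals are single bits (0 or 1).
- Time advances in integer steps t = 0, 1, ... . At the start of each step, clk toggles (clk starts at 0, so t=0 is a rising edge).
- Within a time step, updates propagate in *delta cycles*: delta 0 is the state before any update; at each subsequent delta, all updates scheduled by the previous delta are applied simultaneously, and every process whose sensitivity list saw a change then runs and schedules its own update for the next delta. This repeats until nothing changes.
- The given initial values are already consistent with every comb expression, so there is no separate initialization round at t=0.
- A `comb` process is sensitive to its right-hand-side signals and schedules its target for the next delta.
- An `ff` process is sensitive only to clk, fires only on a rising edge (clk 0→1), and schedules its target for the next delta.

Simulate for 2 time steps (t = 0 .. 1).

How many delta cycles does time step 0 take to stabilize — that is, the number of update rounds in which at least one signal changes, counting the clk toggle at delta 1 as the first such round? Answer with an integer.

4

[bits: w3,w4,w0,w6,w8,w9,w5,clk,w2,w1,w7]
t=0: Δ0=11011010111 Δ1=11011011111 Δ2=11111011111 Δ3=10111111111 Δ4=10111111011 | 4Δ
t=1: Δ0=10111111011 Δ1=10111110011 | 1Δ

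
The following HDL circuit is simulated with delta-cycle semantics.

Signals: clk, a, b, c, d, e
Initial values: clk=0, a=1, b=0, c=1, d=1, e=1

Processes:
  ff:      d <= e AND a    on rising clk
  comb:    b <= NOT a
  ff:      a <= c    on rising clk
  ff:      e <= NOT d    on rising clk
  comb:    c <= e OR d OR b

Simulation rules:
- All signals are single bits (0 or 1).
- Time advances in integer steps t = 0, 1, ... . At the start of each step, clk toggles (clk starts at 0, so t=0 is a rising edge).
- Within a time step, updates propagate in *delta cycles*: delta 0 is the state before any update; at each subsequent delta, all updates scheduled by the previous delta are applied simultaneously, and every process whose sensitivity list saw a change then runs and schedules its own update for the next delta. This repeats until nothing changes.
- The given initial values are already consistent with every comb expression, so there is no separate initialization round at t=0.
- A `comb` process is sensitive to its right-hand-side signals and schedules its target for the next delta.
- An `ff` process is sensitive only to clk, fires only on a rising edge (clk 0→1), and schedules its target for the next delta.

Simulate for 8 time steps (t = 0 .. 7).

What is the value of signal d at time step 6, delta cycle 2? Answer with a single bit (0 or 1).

0

t0.Δ0 e=1 a=1 d=1 b=0 c=1 clk=0
t0.Δ1 e=1 a=1 d=1 b=0 c=1 clk=1
t0.Δ2 e=0 a=1 d=1 b=0 c=1 clk=1
t1.Δ0 e=0 a=1 d=1 b=0 c=1 clk=1
t1.Δ1 e=0 a=1 d=1 b=0 c=1 clk=0
t2.Δ0 e=0 a=1 d=1 b=0 c=1 clk=0
t2.Δ1 e=0 a=1 d=1 b=0 c=1 clk=1
t2.Δ2 e=0 a=1 d=0 b=0 c=1 clk=1
t2.Δ3 e=0 a=1 d=0 b=0 c=0 clk=1
t3.Δ0 e=0 a=1 d=0 b=0 c=0 clk=1
t3.Δ1 e=0 a=1 d=0 b=0 c=0 clk=0
t4.Δ0 e=0 a=1 d=0 b=0 c=0 clk=0
t4.Δ1 e=0 a=1 d=0 b=0 c=0 clk=1
t4.Δ2 e=1 a=0 d=0 b=0 c=0 clk=1
t4.Δ3 e=1 a=0 d=0 b=1 c=1 clk=1
t5.Δ0 e=1 a=0 d=0 b=1 c=1 clk=1
t5.Δ1 e=1 a=0 d=0 b=1 c=1 clk=0
t6.Δ0 e=1 a=0 d=0 b=1 c=1 clk=0
t6.Δ1 e=1 a=0 d=0 b=1 c=1 clk=1
t6.Δ2 e=1 a=1 d=0 b=1 c=1 clk=1
t6.Δ3 e=1 a=1 d=0 b=0 c=1 clk=1
t7.Δ0 e=1 a=1 d=0 b=0 c=1 clk=1
t7.Δ1 e=1 a=1 d=0 b=0 c=1 clk=0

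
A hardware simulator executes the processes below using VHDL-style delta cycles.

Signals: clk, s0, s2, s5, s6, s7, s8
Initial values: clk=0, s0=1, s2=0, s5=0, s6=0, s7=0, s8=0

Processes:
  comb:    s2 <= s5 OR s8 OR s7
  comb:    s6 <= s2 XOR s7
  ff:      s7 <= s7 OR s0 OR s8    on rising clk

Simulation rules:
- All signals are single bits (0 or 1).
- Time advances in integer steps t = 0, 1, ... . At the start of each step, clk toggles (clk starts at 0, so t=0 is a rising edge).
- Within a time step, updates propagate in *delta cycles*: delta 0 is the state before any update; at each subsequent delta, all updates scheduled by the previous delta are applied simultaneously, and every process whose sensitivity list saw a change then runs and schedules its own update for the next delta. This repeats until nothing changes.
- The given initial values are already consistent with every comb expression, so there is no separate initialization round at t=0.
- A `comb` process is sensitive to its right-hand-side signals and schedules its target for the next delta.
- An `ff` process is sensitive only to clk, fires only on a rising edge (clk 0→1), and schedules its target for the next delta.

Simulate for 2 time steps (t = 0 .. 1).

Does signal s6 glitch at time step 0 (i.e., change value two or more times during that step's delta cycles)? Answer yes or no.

yes

t=0 Δ0: clk=0 s7=0 s8=0 s0=1 s2=0 s5=0 s6=0
  Δ1: clk:0→1
  Δ2: s7:0→1
  Δ3: s2:0→1, s6:0→1
  Δ4: s6:1→0
  (4Δ to stable)
t=1 Δ0: clk=1 s7=1 s8=0 s0=1 s2=1 s5=0 s6=0
  Δ1: clk:1→0
  (1Δ to stable)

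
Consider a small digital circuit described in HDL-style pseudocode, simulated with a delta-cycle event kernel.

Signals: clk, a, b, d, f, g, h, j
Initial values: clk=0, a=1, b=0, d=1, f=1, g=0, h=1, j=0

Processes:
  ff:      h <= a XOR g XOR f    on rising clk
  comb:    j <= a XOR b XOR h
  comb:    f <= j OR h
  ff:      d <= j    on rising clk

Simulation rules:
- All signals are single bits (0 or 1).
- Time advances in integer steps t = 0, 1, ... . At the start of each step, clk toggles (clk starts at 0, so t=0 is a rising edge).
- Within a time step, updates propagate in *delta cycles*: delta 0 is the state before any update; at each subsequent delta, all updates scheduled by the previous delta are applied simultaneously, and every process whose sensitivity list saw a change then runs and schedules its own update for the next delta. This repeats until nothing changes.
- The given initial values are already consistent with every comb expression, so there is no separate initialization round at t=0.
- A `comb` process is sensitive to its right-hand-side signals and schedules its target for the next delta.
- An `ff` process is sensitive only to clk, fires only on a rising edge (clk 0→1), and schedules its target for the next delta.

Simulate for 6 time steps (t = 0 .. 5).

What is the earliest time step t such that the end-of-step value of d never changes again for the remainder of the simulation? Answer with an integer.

2

[bits: j,clk,h,d,g,b,a,f]
t=0: Δ0=00110011 Δ1=01110011 Δ2=01000011 Δ3=11000010 Δ4=11000011 | 4Δ
t=1: Δ0=11000011 Δ1=10000011 | 1Δ
t=2: Δ0=10000011 Δ1=11000011 Δ2=11010011 | 2Δ
t=3: Δ0=11010011 Δ1=10010011 | 1Δ
t=4: Δ0=10010011 Δ1=11010011 | 1Δ
t=5: Δ0=11010011 Δ1=10010011 | 1Δ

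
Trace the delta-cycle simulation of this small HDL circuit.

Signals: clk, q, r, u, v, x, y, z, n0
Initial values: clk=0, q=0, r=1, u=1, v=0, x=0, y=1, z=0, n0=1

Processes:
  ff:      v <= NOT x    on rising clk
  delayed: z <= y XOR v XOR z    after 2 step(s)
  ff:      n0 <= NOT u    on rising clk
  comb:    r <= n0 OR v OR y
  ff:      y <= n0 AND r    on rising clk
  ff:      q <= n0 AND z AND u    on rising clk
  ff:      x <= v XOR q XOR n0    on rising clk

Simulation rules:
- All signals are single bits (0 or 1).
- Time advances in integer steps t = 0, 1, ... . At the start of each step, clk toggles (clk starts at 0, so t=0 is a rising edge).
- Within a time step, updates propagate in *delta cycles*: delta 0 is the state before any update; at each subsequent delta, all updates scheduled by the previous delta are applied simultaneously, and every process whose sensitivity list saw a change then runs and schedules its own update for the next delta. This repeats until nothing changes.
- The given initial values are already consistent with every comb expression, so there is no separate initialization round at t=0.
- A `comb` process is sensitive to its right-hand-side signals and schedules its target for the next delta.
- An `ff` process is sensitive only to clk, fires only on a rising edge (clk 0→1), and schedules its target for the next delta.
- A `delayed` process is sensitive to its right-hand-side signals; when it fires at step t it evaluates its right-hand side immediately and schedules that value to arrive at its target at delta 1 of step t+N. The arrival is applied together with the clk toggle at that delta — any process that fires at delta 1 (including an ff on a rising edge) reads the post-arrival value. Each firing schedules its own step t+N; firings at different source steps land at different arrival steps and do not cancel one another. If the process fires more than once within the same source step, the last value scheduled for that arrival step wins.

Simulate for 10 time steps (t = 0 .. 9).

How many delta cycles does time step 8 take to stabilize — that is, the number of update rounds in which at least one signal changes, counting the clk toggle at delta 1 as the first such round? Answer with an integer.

2

t=0 Δ0: z=0 clk=0 q=0 n0=1 u=1 r=1 x=0 y=1 v=0
  Δ1: clk:0→1
  Δ2: n0:1→0, x:0→1, v:0→1
  (2Δ to stable)
t=1 Δ0: z=0 clk=1 q=0 n0=0 u=1 r=1 x=1 y=1 v=1
  Δ1: clk:1→0
  (1Δ to stable)
t=2 Δ0: z=0 clk=0 q=0 n0=0 u=1 r=1 x=1 y=1 v=1
  Δ1: clk:0→1
  Δ2: y:1→0, v:1→0
  Δ3: r:1→0
  (3Δ to stable)
t=3 Δ0: z=0 clk=1 q=0 n0=0 u=1 r=0 x=1 y=0 v=0
  Δ1: clk:1→0
  (1Δ to stable)
t=4 Δ0: z=0 clk=0 q=0 n0=0 u=1 r=0 x=1 y=0 v=0
  Δ1: clk:0→1
  Δ2: x:1→0
  (2Δ to stable)
t=5 Δ0: z=0 clk=1 q=0 n0=0 u=1 r=0 x=0 y=0 v=0
  Δ1: clk:1→0
  (1Δ to stable)
t=6 Δ0: z=0 clk=0 q=0 n0=0 u=1 r=0 x=0 y=0 v=0
  Δ1: clk:0→1
  Δ2: v:0→1
  Δ3: r:0→1
  (3Δ to stable)
t=7 Δ0: z=0 clk=1 q=0 n0=0 u=1 r=1 x=0 y=0 v=1
  Δ1: clk:1→0
  (1Δ to stable)
t=8 Δ0: z=0 clk=0 q=0 n0=0 u=1 r=1 x=0 y=0 v=1
  Δ1: z:0→1, clk:0→1
  Δ2: x:0→1
  (2Δ to stable)
t=9 Δ0: z=1 clk=1 q=0 n0=0 u=1 r=1 x=1 y=0 v=1
  Δ1: clk:1→0
  (1Δ to stable)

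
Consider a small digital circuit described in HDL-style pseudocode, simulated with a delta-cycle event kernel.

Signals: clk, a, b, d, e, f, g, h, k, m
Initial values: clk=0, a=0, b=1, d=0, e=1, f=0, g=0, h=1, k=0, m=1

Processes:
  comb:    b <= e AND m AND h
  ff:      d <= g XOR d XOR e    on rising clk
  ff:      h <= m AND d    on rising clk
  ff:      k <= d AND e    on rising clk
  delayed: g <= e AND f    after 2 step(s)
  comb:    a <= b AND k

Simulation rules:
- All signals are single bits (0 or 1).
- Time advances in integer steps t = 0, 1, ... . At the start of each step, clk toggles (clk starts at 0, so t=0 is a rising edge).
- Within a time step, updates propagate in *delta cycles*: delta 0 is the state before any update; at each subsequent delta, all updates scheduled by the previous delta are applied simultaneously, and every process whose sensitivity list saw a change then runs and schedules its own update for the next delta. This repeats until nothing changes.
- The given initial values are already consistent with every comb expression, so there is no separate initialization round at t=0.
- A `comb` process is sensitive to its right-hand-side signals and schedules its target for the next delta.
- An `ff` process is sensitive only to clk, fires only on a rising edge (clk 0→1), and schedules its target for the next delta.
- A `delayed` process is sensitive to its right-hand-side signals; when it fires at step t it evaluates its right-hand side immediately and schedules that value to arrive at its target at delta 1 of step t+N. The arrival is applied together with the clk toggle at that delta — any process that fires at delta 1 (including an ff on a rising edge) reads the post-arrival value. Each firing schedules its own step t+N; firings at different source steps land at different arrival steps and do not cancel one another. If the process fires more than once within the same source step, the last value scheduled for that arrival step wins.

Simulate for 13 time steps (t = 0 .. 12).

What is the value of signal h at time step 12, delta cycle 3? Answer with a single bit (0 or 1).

t=0 Δ0: e=1 a=0 clk=0 k=0 g=0 h=1 m=1 f=0 b=1 d=0
  Δ1: clk:0→1
  Δ2: h:1→0, d:0→1
  Δ3: b:1→0
  (3Δ to stable)
t=1 Δ0: e=1 a=0 clk=1 k=0 g=0 h=0 m=1 f=0 b=0 d=1
  Δ1: clk:1→0
  (1Δ to stable)
t=2 Δ0: e=1 a=0 clk=0 k=0 g=0 h=0 m=1 f=0 b=0 d=1
  Δ1: clk:0→1
  Δ2: k:0→1, h:0→1, d:1→0
  Δ3: b:0→1
  Δ4: a:0→1
  (4Δ to stable)
t=3 Δ0: e=1 a=1 clk=1 k=1 g=0 h=1 m=1 f=0 b=1 d=0
  Δ1: clk:1→0
  (1Δ to stable)
t=4 Δ0: e=1 a=1 clk=0 k=1 g=0 h=1 m=1 f=0 b=1 d=0
  Δ1: clk:0→1
  Δ2: k:1→0, h:1→0, d:0→1
  Δ3: a:1→0, b:1→0
  (3Δ to stable)
t=5 Δ0: e=1 a=0 clk=1 k=0 g=0 h=0 m=1 f=0 b=0 d=1
  Δ1: clk:1→0
  (1Δ to stable)
t=6 Δ0: e=1 a=0 clk=0 k=0 g=0 h=0 m=1 f=0 b=0 d=1
  Δ1: clk:0→1
  Δ2: k:0→1, h:0→1, d:1→0
  Δ3: b:0→1
  Δ4: a:0→1
  (4Δ to stable)
t=7 Δ0: e=1 a=1 clk=1 k=1 g=0 h=1 m=1 f=0 b=1 d=0
  Δ1: clk:1→0
  (1Δ to stable)
t=8 Δ0: e=1 a=1 clk=0 k=1 g=0 h=1 m=1 f=0 b=1 d=0
  Δ1: clk:0→1
  Δ2: k:1→0, h:1→0, d:0→1
  Δ3: a:1→0, b:1→0
  (3Δ to stable)
t=9 Δ0: e=1 a=0 clk=1 k=0 g=0 h=0 m=1 f=0 b=0 d=1
  Δ1: clk:1→0
  (1Δ to stable)
t=10 Δ0: e=1 a=0 clk=0 k=0 g=0 h=0 m=1 f=0 b=0 d=1
  Δ1: clk:0→1
  Δ2: k:0→1, h:0→1, d:1→0
  Δ3: b:0→1
  Δ4: a:0→1
  (4Δ to stable)
t=11 Δ0: e=1 a=1 clk=1 k=1 g=0 h=1 m=1 f=0 b=1 d=0
  Δ1: clk:1→0
  (1Δ to stable)
t=12 Δ0: e=1 a=1 clk=0 k=1 g=0 h=1 m=1 f=0 b=1 d=0
  Δ1: clk:0→1
  Δ2: k:1→0, h:1→0, d:0→1
  Δ3: a:1→0, b:1→0
  (3Δ to stable)

0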